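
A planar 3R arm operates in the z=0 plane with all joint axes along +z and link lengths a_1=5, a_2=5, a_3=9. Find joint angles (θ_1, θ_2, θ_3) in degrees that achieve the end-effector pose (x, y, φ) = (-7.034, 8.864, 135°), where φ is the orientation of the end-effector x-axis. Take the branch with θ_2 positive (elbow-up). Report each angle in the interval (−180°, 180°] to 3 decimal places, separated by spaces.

30.004 149.999 -45.003

wrist centre = target − a_3·(cos φ, sin φ) = (-0.6700, 2.5000)
cos θ_2 = (6.6991−5²−5²)/(2·5·5) = -0.8660; θ_2 = 149.9990° (elbow-up)
β = atan2(2.5000,-0.6700) = 105.0033°; ψ = atan2(2.5001,0.6699) = 74.9995°
θ_1 = β − ψ = 30.0038°
θ_3 = φ − θ_1 − θ_2 = -45.0028° (wrapped to (-180°,180°])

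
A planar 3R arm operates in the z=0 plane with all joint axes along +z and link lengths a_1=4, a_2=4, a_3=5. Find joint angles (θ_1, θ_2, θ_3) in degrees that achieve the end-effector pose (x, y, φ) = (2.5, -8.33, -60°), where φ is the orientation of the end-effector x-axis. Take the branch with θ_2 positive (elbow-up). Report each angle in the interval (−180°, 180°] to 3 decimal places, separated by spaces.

-150.001 120.002 -30.001

wrist centre = target − a_3·(cos φ, sin φ) = (-0.0000, -3.9999)
cos θ_2 = (15.9990−4²−4²)/(2·4·4) = -0.5000; θ_2 = 120.0021° (elbow-up)
β = atan2(-3.9999,-0.0000) = -90.0000°; ψ = atan2(3.4640,1.9999) = 60.0011°
θ_1 = β − ψ = -150.0011°
θ_3 = φ − θ_1 − θ_2 = -30.0011° (wrapped to (-180°,180°])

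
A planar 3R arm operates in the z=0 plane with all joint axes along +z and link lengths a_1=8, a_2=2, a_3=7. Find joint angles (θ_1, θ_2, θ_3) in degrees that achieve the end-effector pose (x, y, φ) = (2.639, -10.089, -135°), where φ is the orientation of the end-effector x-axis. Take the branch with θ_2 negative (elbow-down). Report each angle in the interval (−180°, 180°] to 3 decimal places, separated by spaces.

-23.214 -59.998 -51.789

wrist centre = target − a_3·(cos φ, sin φ) = (7.5887, -5.1393)
cos θ_2 = (84.0010−8²−2²)/(2·8·2) = 0.5000; θ_2 = -59.9979° (elbow-down)
β = atan2(-5.1393,7.5887) = -34.1066°; ψ = atan2(-1.7320,9.0001) = -10.8931°
θ_1 = β − ψ = -23.2136°
θ_3 = φ − θ_1 − θ_2 = -51.7885° (wrapped to (-180°,180°])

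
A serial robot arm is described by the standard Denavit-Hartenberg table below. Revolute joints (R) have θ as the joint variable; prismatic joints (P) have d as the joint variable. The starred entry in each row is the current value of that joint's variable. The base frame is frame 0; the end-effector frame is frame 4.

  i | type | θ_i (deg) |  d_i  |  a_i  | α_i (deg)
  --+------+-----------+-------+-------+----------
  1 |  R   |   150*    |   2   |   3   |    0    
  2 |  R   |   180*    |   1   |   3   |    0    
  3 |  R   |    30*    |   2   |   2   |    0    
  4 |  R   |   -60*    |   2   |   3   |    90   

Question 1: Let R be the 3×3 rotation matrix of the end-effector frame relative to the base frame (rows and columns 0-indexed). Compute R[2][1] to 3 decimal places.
End-effector y-axis (col 1 of R) = (0.0000,0.0000,1.0000)
R[2][1] = 1.0000

1.000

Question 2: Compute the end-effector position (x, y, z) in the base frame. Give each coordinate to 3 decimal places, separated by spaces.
after link 1: o_1 = (-2.5981, 1.5000, 2.0000)
after link 2: o_2 = (-0.0000, -0.0000, 3.0000)
after link 3: o_3 = (2.0000, -0.0000, 5.0000)
after link 4: o_4 = (3.5000, -2.5981, 7.0000)

3.500 -2.598 7.000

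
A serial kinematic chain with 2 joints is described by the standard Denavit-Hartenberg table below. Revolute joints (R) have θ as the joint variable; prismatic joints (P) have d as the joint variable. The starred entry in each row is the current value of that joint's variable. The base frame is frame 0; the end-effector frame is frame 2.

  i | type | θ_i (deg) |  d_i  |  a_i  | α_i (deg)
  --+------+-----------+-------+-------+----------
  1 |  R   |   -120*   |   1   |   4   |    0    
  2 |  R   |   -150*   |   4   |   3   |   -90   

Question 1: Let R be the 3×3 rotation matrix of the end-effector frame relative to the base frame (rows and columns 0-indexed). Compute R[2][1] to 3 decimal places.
-1.000

End-effector y-axis (col 1 of R) = (-0.0000,-0.0000,-1.0000)
R[2][1] = -1.0000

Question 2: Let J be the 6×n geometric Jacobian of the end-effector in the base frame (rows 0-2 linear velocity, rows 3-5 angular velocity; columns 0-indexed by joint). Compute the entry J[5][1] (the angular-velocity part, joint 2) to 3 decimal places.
1.000

axis z_1 = (0.0000,0.0000,1.0000); lever o_n−o_1 = (-0.0000,3.0000,4.0000)
cross product → J_v[:, 1] = (-3.0000,-0.0000,0.0000)
J_ω[:, 1] = z_1
entry J[5][1] = 1.0000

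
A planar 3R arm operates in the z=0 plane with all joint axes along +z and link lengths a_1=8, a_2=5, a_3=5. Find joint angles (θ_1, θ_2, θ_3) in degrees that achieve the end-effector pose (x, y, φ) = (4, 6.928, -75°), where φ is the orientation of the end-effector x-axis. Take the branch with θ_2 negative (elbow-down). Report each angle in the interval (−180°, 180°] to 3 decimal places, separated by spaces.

94.081 -45.005 -124.076

wrist centre = target − a_3·(cos φ, sin φ) = (2.7059, 11.7576)
cos θ_2 = (145.5638−8²−5²)/(2·8·5) = 0.7070; θ_2 = -45.0048° (elbow-down)
β = atan2(11.7576,2.7059) = 77.0396°; ψ = atan2(-3.5358,11.5352) = -17.0416°
θ_1 = β − ψ = 94.0812°
θ_3 = φ − θ_1 − θ_2 = -124.0763° (wrapped to (-180°,180°])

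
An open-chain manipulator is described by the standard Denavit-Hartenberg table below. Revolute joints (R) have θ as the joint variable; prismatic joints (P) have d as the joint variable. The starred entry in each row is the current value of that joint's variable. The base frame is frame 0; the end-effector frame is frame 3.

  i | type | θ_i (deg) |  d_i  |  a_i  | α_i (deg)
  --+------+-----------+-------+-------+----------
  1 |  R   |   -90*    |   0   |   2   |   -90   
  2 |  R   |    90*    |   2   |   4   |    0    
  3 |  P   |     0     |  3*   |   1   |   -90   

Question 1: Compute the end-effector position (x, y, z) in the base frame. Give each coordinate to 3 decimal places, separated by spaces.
after link 1: o_1 = (0.0000, -2.0000, 0.0000)
after link 2: o_2 = (2.0000, -2.0000, -4.0000)
after link 3: o_3 = (5.0000, -2.0000, -5.0000)

5.000 -2.000 -5.000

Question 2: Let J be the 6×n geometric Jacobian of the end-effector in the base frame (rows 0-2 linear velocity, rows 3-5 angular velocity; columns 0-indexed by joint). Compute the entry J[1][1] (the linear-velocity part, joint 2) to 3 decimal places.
axis z_1 = (1.0000,0.0000,0.0000); lever o_n−o_1 = (5.0000,0.0000,-5.0000)
cross product → J_v[:, 1] = (-0.0000,5.0000,-0.0000)
J_ω[:, 1] = z_1
entry J[1][1] = 5.0000

5.000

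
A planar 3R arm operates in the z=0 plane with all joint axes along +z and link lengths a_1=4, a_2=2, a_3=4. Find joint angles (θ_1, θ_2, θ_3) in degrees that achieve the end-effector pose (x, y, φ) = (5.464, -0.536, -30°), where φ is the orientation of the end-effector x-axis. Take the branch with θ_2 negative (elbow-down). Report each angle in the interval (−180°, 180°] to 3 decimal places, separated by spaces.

59.997 -150.005 60.008

wrist centre = target − a_3·(cos φ, sin φ) = (1.9999, 1.4640)
cos θ_2 = (6.1429−4²−2²)/(2·4·2) = -0.8661; θ_2 = -150.0050° (elbow-down)
β = atan2(1.4640,1.9999) = 36.2055°; ψ = atan2(-0.9998,2.2679) = -23.7916°
θ_1 = β − ψ = 59.9971°
θ_3 = φ − θ_1 − θ_2 = 60.0080° (wrapped to (-180°,180°])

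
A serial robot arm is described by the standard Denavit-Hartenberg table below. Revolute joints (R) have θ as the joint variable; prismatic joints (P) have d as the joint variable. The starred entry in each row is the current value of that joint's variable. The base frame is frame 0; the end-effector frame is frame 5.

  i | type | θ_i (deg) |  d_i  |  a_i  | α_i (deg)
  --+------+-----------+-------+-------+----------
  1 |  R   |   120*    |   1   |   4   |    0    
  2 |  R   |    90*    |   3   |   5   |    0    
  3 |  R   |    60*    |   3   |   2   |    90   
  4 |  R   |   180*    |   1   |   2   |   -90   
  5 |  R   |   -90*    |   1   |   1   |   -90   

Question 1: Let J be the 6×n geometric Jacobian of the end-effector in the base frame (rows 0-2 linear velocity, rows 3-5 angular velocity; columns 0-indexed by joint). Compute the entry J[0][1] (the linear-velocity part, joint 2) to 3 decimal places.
2.500

axis z_1 = (0.0000,0.0000,1.0000); lever o_n−o_1 = (-6.3301,-2.5000,5.0000)
cross product → J_v[:, 1] = (2.5000,-6.3301,0.0000)
J_ω[:, 1] = z_1
entry J[0][1] = 2.5000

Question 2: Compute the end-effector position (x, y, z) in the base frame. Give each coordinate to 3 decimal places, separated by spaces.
after link 1: o_1 = (-2.0000, 3.4641, 1.0000)
after link 2: o_2 = (-6.3301, 0.9641, 4.0000)
after link 3: o_3 = (-6.3301, -1.0359, 7.0000)
after link 4: o_4 = (-7.3301, 0.9641, 7.0000)
after link 5: o_5 = (-8.3301, 0.9641, 6.0000)

-8.330 0.964 6.000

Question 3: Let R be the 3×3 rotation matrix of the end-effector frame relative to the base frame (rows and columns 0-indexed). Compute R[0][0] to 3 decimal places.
-1.000

End-effector x-axis (col 0 of R) = (-1.0000,0.0000,0.0000)
R[0][0] = -1.0000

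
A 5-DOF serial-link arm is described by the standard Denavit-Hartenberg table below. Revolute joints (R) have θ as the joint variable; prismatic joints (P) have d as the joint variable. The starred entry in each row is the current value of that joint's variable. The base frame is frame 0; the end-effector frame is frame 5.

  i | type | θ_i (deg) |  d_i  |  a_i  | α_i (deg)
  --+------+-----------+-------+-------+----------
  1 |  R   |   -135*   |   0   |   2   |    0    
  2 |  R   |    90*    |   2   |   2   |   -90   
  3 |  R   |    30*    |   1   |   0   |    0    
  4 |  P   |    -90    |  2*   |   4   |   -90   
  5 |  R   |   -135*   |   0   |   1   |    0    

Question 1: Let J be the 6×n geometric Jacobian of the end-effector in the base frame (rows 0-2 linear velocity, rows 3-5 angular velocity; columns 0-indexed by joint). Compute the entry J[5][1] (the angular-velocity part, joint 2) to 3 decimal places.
1.000

axis z_1 = (0.0000,0.0000,1.0000); lever o_n−o_1 = (5.1997,0.0429,4.8517)
cross product → J_v[:, 1] = (-0.0429,5.1997,0.0000)
J_ω[:, 1] = z_1
entry J[5][1] = 1.0000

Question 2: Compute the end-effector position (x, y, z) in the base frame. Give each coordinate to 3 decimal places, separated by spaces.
3.786 -1.371 4.852

after link 1: o_1 = (-1.4142, -1.4142, 0.0000)
after link 2: o_2 = (0.0000, -2.8284, 2.0000)
after link 3: o_3 = (0.7071, -2.1213, 2.0000)
after link 4: o_4 = (3.5355, -2.1213, 5.4641)
after link 5: o_5 = (3.7855, -1.3713, 4.8517)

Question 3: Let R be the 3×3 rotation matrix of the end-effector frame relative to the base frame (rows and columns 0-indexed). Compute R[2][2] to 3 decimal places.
End-effector z-axis (col 2 of R) = (0.6124,-0.6124,-0.5000)
R[2][2] = -0.5000

-0.500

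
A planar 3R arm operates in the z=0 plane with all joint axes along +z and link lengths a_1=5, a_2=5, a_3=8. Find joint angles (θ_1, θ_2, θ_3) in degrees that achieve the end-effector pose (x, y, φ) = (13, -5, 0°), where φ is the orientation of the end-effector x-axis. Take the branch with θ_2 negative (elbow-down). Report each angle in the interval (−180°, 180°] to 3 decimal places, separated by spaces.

wrist centre = target − a_3·(cos φ, sin φ) = (5.0000, -5.0000)
cos θ_2 = (50.0000−5²−5²)/(2·5·5) = 0.0000; θ_2 = -90.0000° (elbow-down)
β = atan2(-5.0000,5.0000) = -45.0000°; ψ = atan2(-5.0000,5.0000) = -45.0000°
θ_1 = β − ψ = 0.0000°
θ_3 = φ − θ_1 − θ_2 = 90.0000° (wrapped to (-180°,180°])

0.000 -90.000 90.000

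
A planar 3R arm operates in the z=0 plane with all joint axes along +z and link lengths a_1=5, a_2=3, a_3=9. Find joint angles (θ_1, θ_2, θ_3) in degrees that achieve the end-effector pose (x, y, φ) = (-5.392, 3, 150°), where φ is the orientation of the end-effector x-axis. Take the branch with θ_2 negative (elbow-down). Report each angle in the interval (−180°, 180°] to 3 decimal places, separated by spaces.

wrist centre = target − a_3·(cos φ, sin φ) = (2.4022, -1.5000)
cos θ_2 = (8.0207−5²−3²)/(2·5·3) = -0.8660; θ_2 = -149.9944° (elbow-down)
β = atan2(-1.5000,2.4022) = -31.9815°; ψ = atan2(-1.5003,2.4021) = -31.9875°
θ_1 = β − ψ = 0.0060°
θ_3 = φ − θ_1 − θ_2 = -60.0116° (wrapped to (-180°,180°])

0.006 -149.994 -60.012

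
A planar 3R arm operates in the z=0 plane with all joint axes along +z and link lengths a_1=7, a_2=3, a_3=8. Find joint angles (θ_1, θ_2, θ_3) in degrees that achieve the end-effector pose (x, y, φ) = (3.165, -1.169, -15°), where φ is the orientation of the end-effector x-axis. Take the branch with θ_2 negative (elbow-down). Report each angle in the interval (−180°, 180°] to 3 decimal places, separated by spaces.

wrist centre = target − a_3·(cos φ, sin φ) = (-4.5624, 0.9016)
cos θ_2 = (21.6284−7²−3²)/(2·7·3) = -0.8660; θ_2 = -149.9961° (elbow-down)
β = atan2(0.9016,-4.5624) = 168.8221°; ψ = atan2(-1.5002,4.4020) = -18.8187°
θ_1 = β − ψ = 187.6408°
θ_3 = φ − θ_1 − θ_2 = -52.6447° (wrapped to (-180°,180°])

-172.359 -149.996 -52.645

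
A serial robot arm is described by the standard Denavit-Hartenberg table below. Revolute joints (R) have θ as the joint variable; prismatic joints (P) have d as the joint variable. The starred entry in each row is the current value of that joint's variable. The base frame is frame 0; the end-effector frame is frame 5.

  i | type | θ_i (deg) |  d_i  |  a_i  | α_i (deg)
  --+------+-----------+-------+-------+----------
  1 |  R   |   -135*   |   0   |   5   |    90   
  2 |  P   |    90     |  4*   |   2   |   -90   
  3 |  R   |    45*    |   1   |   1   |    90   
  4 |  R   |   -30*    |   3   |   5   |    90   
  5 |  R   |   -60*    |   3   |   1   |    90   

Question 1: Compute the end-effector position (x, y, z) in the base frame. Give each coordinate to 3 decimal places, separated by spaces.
-8.374 -4.846 6.523

after link 1: o_1 = (-3.5355, -3.5355, 0.0000)
after link 2: o_2 = (-6.3640, -0.7071, 2.0000)
after link 3: o_3 = (-5.1569, -0.5000, 2.7071)
after link 4: o_4 = (-6.2596, -2.9328, 7.8903)
after link 5: o_5 = (-8.3739, -4.8462, 6.5234)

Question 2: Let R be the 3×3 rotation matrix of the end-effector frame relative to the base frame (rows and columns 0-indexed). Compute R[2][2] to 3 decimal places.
-0.884

End-effector z-axis (col 2 of R) = (0.1812,0.4312,-0.8839)
R[2][2] = -0.8839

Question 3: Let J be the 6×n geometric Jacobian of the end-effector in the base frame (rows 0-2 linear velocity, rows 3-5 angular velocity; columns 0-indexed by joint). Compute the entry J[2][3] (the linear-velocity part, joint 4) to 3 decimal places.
3.782

axis z_3 = (-0.5000,0.5000,0.7071); lever o_n−o_3 = (-3.2171,-4.3462,3.8163)
cross product → J_v[:, 3] = (4.9814,-0.3666,3.7817)
J_ω[:, 3] = z_3
entry J[2][3] = 3.7817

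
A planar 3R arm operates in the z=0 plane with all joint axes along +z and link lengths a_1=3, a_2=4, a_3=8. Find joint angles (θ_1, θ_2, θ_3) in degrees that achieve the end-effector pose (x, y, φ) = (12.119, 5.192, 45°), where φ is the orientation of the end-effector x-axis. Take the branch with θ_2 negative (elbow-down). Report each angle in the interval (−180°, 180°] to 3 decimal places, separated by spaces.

wrist centre = target − a_3·(cos φ, sin φ) = (6.4621, -0.4649)
cos θ_2 = (41.9754−3²−4²)/(2·3·4) = 0.7073; θ_2 = -44.9836° (elbow-down)
β = atan2(-0.4649,6.4621) = -4.1145°; ψ = atan2(-2.8276,5.8292) = -25.8769°
θ_1 = β − ψ = 21.7624°
θ_3 = φ − θ_1 − θ_2 = 68.2212° (wrapped to (-180°,180°])

21.762 -44.984 68.221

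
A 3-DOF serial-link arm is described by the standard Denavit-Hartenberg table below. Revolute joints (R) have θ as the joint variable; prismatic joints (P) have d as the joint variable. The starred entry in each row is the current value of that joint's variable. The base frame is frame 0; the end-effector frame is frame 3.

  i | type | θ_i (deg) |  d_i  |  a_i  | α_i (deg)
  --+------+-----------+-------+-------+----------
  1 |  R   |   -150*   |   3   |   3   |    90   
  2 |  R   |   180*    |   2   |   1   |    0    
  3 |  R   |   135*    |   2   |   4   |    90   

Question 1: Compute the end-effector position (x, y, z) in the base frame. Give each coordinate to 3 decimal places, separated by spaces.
after link 1: o_1 = (-2.5981, -1.5000, 3.0000)
after link 2: o_2 = (-2.7321, 0.7321, 3.0000)
after link 3: o_3 = (-6.1815, 1.0499, 0.1716)

-6.182 1.050 0.172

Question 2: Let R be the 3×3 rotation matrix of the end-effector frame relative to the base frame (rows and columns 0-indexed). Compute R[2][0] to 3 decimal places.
-0.707

End-effector x-axis (col 0 of R) = (-0.6124,-0.3536,-0.7071)
R[2][0] = -0.7071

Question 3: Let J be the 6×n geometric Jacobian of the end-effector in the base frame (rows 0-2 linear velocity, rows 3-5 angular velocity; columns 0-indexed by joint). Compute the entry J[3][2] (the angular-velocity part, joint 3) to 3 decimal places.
axis z_2 = (-0.5000,0.8660,0.0000); lever o_n−o_2 = (-3.4495,0.3178,-2.8284)
cross product → J_v[:, 2] = (-2.4495,-1.4142,2.8284)
J_ω[:, 2] = z_2
entry J[3][2] = -0.5000

-0.500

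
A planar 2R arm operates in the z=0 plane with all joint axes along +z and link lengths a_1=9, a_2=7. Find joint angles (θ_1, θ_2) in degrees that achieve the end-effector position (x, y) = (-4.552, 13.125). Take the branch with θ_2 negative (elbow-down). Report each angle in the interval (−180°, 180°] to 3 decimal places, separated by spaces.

cos θ_2 = (192.9863−9²−7²)/(2·9·7) = 0.4999; θ_2 = -60.0072° (elbow-down)
β = atan2(13.1250,-4.5520) = 109.1275°; ψ = atan2(-6.0626,12.4992) = -25.8752°
θ_1 = β − ψ = 135.0027°

135.003 -60.007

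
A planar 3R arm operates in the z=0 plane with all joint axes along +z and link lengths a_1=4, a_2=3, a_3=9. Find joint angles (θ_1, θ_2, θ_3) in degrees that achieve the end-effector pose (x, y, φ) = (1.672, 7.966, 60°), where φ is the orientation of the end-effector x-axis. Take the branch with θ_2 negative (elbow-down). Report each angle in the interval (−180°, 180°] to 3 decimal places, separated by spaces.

wrist centre = target − a_3·(cos φ, sin φ) = (-2.8280, 0.1718)
cos θ_2 = (8.0271−4²−3²)/(2·4·3) = -0.7072; θ_2 = -135.0079° (elbow-down)
β = atan2(0.1718,-2.8280) = 176.5242°; ψ = atan2(-2.1210,1.8784) = -48.4718°
θ_1 = β − ψ = 224.9960°
θ_3 = φ − θ_1 − θ_2 = -29.9881° (wrapped to (-180°,180°])

-135.004 -135.008 -29.988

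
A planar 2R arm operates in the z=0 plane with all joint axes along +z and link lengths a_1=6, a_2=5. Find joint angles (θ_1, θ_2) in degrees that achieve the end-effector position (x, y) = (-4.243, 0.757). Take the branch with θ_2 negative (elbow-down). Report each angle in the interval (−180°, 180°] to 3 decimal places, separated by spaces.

cos θ_2 = (18.5761−6²−5²)/(2·6·5) = -0.7071; θ_2 = -134.9966° (elbow-down)
β = atan2(0.7570,-4.2430) = 169.8842°; ψ = atan2(-3.5357,2.4647) = -55.1206°
θ_1 = β − ψ = 225.0049°

-134.995 -134.997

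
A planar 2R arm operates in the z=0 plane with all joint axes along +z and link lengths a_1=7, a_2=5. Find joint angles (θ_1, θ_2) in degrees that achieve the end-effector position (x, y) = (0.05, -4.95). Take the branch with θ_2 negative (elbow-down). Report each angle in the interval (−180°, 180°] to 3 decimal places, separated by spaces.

-43.840 -134.997

cos θ_2 = (24.5050−7²−5²)/(2·7·5) = -0.7071; θ_2 = -134.9971° (elbow-down)
β = atan2(-4.9500,0.0500) = -89.4213°; ψ = atan2(-3.5357,3.4646) = -45.5816°
θ_1 = β − ψ = -43.8396°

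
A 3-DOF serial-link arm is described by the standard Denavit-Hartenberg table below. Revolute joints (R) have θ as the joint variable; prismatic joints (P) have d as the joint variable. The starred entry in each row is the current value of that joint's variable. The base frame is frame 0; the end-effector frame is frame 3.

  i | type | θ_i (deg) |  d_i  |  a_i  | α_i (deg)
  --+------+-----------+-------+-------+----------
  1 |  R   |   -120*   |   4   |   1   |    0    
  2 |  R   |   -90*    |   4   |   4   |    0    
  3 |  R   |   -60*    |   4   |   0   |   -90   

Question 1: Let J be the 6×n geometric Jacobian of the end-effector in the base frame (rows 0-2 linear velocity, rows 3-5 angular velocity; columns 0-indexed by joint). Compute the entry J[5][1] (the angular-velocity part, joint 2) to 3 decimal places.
axis z_1 = (0.0000,0.0000,1.0000); lever o_n−o_1 = (-3.4641,2.0000,8.0000)
cross product → J_v[:, 1] = (-2.0000,-3.4641,0.0000)
J_ω[:, 1] = z_1
entry J[5][1] = 1.0000

1.000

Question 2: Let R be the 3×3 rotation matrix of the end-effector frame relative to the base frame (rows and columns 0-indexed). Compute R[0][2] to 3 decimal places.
End-effector z-axis (col 2 of R) = (-1.0000,-0.0000,0.0000)
R[0][2] = -1.0000

-1.000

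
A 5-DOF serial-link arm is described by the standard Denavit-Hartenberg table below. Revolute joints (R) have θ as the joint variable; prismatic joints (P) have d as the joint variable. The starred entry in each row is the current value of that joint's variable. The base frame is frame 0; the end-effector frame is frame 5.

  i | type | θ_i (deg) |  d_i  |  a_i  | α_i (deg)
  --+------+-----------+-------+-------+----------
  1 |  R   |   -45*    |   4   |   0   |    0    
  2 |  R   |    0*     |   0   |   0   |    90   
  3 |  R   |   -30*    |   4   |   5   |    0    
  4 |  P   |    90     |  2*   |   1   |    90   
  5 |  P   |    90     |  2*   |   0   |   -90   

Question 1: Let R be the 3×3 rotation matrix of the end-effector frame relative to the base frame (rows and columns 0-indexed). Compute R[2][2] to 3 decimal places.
End-effector z-axis (col 2 of R) = (-0.3536,0.3536,-0.8660)
R[2][2] = -0.8660

-0.866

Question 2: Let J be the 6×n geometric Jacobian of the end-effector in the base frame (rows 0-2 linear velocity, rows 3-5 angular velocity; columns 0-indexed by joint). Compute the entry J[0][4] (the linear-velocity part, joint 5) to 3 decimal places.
prismatic axis z_4 = (0.6124,-0.6124,-0.5000)
J_v[:, 4] = z_4; J_ω[:, 4] = (0,0,0)
entry J[0][4] = 0.6124

0.612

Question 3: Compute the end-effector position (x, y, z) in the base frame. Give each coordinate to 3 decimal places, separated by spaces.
0.398 -8.883 1.366

after link 1: o_1 = (0.0000, 0.0000, 4.0000)
after link 2: o_2 = (0.0000, 0.0000, 4.0000)
after link 3: o_3 = (0.2334, -5.8903, 1.5000)
after link 4: o_4 = (-0.8272, -7.6581, 2.3660)
after link 5: o_5 = (0.3975, -8.8828, 1.3660)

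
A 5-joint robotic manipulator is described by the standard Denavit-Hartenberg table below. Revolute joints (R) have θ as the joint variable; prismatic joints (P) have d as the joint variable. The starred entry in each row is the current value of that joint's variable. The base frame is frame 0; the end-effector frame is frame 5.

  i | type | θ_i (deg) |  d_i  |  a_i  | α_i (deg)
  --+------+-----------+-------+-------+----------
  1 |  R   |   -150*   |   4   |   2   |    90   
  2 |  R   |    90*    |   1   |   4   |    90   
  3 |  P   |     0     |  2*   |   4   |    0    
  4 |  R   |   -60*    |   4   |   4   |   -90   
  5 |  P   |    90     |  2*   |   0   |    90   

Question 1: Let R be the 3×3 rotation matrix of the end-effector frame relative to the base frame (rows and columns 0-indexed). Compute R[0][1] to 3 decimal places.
-0.250

End-effector y-axis (col 1 of R) = (-0.2500,0.4330,0.8660)
R[0][1] = -0.2500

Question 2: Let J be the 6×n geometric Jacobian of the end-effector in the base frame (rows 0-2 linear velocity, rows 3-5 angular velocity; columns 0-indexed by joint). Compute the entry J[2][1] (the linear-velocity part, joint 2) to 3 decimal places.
6.000

axis z_1 = (-0.5000,0.8660,0.0000); lever o_n−o_1 = (-4.4641,-4.2679,11.7321)
cross product → J_v[:, 1] = (10.1603,5.8660,6.0000)
J_ω[:, 1] = z_1
entry J[2][1] = 6.0000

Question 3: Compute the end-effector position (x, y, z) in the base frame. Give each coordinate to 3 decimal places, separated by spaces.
-6.196 -5.268 15.732

after link 1: o_1 = (-1.7321, -1.0000, 4.0000)
after link 2: o_2 = (-2.2321, -0.1340, 8.0000)
after link 3: o_3 = (-3.9641, -1.1340, 12.0000)
after link 4: o_4 = (-5.6962, -6.1340, 14.0000)
after link 5: o_5 = (-6.1962, -5.2679, 15.7321)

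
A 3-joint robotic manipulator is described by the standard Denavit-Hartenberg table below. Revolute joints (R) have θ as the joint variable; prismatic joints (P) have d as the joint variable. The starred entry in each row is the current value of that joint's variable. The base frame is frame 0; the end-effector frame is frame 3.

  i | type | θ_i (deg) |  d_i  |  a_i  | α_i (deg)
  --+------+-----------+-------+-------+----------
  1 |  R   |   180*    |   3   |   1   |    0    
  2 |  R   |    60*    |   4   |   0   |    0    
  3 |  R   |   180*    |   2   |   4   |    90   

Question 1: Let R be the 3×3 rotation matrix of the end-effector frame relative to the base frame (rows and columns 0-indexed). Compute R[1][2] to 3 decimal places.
End-effector z-axis (col 2 of R) = (0.8660,-0.5000,0.0000)
R[1][2] = -0.5000

-0.500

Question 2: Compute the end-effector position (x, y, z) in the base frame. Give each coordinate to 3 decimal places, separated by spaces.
1.000 3.464 9.000

after link 1: o_1 = (-1.0000, 0.0000, 3.0000)
after link 2: o_2 = (-1.0000, 0.0000, 7.0000)
after link 3: o_3 = (1.0000, 3.4641, 9.0000)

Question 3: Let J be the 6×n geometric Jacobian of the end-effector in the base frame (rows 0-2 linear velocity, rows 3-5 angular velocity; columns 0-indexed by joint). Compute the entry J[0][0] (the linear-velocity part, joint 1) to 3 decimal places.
axis z_0 = ẑ; lever o_n−o_0 = (1.0000,3.4641,9.0000)
cross product → J_v[:, 0] = (-3.4641,1.0000,0.0000)
J_ω[:, 0] = z_0
entry J[0][0] = -3.4641

-3.464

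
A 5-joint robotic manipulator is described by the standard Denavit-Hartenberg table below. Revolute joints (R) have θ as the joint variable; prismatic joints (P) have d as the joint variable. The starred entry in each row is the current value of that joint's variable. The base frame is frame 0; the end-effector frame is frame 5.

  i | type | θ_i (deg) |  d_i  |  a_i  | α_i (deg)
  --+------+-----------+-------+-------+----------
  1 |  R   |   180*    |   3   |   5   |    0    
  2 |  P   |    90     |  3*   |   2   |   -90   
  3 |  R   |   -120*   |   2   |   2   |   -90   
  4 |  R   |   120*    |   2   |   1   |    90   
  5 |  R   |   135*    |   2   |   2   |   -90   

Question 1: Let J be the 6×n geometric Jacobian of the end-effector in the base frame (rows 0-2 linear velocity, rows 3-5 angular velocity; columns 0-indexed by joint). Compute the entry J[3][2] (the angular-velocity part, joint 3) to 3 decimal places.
axis z_2 = (1.0000,-0.0000,0.0000); lever o_n−o_2 = (1.3587,-0.9872,5.1185)
cross product → J_v[:, 2] = (-0.0000,-5.1185,-0.9872)
J_ω[:, 2] = z_2
entry J[3][2] = 1.0000

1.000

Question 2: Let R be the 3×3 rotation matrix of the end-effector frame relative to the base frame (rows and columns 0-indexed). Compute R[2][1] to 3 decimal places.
-0.750

End-effector y-axis (col 1 of R) = (0.5000,-0.4330,-0.7500)
R[2][1] = -0.7500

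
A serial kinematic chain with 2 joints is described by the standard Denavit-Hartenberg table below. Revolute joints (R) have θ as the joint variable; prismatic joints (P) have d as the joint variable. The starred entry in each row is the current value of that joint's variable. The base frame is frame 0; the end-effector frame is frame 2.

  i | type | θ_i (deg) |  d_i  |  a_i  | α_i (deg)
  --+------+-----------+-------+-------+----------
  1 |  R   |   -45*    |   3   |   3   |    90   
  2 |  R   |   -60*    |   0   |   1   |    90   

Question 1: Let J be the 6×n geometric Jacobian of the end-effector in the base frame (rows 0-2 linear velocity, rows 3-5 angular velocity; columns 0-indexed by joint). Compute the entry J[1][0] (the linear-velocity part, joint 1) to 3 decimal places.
axis z_0 = ẑ; lever o_n−o_0 = (2.4749,-2.4749,2.1340)
cross product → J_v[:, 0] = (2.4749,2.4749,-0.0000)
J_ω[:, 0] = z_0
entry J[1][0] = 2.4749

2.475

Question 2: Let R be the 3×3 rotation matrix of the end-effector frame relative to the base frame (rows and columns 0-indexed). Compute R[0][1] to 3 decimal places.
-0.707

End-effector y-axis (col 1 of R) = (-0.7071,-0.7071,0.0000)
R[0][1] = -0.7071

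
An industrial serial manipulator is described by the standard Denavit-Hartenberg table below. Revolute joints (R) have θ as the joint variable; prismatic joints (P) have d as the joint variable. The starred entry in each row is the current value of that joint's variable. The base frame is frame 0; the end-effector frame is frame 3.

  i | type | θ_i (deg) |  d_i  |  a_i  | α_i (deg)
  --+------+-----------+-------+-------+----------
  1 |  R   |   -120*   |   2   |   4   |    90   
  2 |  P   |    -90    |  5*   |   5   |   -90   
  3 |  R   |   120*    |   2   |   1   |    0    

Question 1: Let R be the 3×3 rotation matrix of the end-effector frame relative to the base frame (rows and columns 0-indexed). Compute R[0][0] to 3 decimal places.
End-effector x-axis (col 0 of R) = (0.7500,-0.4330,0.5000)
R[0][0] = 0.7500

0.750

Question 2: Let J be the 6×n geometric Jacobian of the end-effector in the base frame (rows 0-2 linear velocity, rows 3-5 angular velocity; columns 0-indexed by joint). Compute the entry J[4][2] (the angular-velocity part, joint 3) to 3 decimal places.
axis z_2 = (-0.5000,-0.8660,0.0000); lever o_n−o_2 = (-0.2500,-2.1651,0.5000)
cross product → J_v[:, 2] = (-0.4330,0.2500,0.8660)
J_ω[:, 2] = z_2
entry J[4][2] = -0.8660

-0.866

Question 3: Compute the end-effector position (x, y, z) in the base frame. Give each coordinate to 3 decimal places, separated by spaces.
after link 1: o_1 = (-2.0000, -3.4641, 2.0000)
after link 2: o_2 = (-6.3301, -0.9641, -3.0000)
after link 3: o_3 = (-6.5801, -3.1292, -2.5000)

-6.580 -3.129 -2.500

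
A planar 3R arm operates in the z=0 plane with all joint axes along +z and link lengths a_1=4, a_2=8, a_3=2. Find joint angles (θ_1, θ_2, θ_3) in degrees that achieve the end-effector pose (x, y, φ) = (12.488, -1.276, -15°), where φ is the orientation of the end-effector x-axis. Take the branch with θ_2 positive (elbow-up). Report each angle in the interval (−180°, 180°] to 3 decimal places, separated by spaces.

wrist centre = target − a_3·(cos φ, sin φ) = (10.5561, -0.7584)
cos θ_2 = (112.0074−4²−8²)/(2·4·8) = 0.5001; θ_2 = 59.9924° (elbow-up)
β = atan2(-0.7584,10.5561) = -4.1091°; ψ = atan2(6.9277,8.0009) = 40.8879°
θ_1 = β − ψ = -44.9971°
θ_3 = φ − θ_1 − θ_2 = -29.9953° (wrapped to (-180°,180°])

-44.997 59.992 -29.995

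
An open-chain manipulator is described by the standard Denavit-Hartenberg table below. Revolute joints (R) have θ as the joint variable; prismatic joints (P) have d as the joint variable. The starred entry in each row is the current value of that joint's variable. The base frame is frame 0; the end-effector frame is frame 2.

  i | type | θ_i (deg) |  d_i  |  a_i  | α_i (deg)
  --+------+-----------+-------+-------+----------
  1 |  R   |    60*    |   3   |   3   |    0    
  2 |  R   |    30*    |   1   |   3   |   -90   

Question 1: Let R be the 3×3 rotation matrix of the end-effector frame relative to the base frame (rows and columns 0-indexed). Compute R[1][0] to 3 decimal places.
1.000

End-effector x-axis (col 0 of R) = (0.0000,1.0000,0.0000)
R[1][0] = 1.0000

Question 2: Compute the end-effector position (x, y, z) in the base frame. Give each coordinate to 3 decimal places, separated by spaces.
after link 1: o_1 = (1.5000, 2.5981, 3.0000)
after link 2: o_2 = (1.5000, 5.5981, 4.0000)

1.500 5.598 4.000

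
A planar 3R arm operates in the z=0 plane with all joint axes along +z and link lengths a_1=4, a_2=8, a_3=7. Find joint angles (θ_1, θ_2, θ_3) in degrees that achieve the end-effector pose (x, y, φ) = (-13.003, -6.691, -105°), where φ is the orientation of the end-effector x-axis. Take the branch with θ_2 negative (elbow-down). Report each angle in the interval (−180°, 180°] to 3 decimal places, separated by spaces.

-149.995 -45.007 90.002

wrist centre = target − a_3·(cos φ, sin φ) = (-11.1913, 0.0705)
cos θ_2 = (125.2494−4²−8²)/(2·4·8) = 0.7070; θ_2 = -45.0069° (elbow-down)
β = atan2(0.0705,-11.1913) = 179.6392°; ψ = atan2(-5.6575,9.6562) = -30.3659°
θ_1 = β − ψ = 210.0051°
θ_3 = φ − θ_1 − θ_2 = 90.0018° (wrapped to (-180°,180°])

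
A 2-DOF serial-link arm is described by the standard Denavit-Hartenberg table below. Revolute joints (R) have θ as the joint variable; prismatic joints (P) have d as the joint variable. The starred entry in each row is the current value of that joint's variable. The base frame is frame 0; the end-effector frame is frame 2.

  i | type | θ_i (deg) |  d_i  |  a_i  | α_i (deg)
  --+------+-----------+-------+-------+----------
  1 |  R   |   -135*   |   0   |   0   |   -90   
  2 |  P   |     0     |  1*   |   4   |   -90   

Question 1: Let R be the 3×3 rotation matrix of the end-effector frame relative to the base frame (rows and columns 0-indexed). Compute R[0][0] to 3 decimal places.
End-effector x-axis (col 0 of R) = (-0.7071,-0.7071,0.0000)
R[0][0] = -0.7071

-0.707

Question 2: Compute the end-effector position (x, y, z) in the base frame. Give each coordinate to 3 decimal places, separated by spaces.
after link 1: o_1 = (0.0000, 0.0000, 0.0000)
after link 2: o_2 = (-2.1213, -3.5355, 0.0000)

-2.121 -3.536 0.000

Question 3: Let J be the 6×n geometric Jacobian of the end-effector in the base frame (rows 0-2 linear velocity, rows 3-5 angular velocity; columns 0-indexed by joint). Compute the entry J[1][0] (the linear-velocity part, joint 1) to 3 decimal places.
axis z_0 = ẑ; lever o_n−o_0 = (-2.1213,-3.5355,0.0000)
cross product → J_v[:, 0] = (3.5355,-2.1213,0.0000)
J_ω[:, 0] = z_0
entry J[1][0] = -2.1213

-2.121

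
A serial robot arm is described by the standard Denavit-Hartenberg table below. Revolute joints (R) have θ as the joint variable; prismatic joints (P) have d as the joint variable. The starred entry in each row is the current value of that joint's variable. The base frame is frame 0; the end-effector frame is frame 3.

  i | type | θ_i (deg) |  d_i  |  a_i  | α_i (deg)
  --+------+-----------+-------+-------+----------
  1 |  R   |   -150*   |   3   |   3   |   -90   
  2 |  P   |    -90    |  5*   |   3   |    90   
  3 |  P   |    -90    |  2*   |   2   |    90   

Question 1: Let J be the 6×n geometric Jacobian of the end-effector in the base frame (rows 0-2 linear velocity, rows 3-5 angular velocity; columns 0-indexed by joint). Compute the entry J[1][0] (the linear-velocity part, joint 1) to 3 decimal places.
0.634

axis z_0 = ẑ; lever o_n−o_0 = (0.6340,-3.0981,6.0000)
cross product → J_v[:, 0] = (3.0981,0.6340,-0.0000)
J_ω[:, 0] = z_0
entry J[1][0] = 0.6340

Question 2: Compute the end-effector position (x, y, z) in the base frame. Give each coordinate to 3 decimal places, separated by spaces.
0.634 -3.098 6.000

after link 1: o_1 = (-2.5981, -1.5000, 3.0000)
after link 2: o_2 = (-0.0981, -5.8301, 6.0000)
after link 3: o_3 = (0.6340, -3.0981, 6.0000)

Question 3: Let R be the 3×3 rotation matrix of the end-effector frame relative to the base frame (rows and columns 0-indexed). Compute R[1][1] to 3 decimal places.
End-effector y-axis (col 1 of R) = (0.8660,0.5000,0.0000)
R[1][1] = 0.5000

0.500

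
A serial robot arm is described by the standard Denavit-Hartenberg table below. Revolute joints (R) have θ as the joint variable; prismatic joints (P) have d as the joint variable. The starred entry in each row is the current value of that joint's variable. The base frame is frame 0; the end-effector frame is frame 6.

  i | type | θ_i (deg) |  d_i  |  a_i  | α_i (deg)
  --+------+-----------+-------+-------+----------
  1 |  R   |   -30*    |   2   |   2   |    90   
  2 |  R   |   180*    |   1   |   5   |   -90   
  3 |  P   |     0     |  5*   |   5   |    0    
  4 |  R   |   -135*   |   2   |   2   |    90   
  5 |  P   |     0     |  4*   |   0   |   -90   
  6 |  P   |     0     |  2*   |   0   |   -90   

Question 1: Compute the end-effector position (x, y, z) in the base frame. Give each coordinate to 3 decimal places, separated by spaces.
-3.047 2.237 -7.000

after link 1: o_1 = (1.7321, -1.0000, 2.0000)
after link 2: o_2 = (-3.0981, 0.6340, 2.0000)
after link 3: o_3 = (-7.4282, 3.1340, -3.0000)
after link 4: o_4 = (-6.9106, 1.2021, -5.0000)
after link 5: o_5 = (-3.0469, 2.2374, -5.0000)
after link 6: o_6 = (-3.0469, 2.2374, -7.0000)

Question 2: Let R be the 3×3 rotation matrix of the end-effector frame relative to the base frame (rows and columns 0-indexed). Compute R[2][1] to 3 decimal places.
End-effector y-axis (col 1 of R) = (0.0000,0.0000,1.0000)
R[2][1] = 1.0000

1.000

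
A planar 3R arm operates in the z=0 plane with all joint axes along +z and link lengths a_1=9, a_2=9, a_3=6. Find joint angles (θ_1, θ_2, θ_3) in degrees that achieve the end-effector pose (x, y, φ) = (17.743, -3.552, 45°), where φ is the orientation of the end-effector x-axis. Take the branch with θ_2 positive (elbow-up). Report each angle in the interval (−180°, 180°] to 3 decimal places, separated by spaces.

wrist centre = target − a_3·(cos φ, sin φ) = (13.5004, -7.7946)
cos θ_2 = (243.0161−9²−9²)/(2·9·9) = 0.5001; θ_2 = 59.9934° (elbow-up)
β = atan2(-7.7946,13.5004) = -30.0007°; ψ = atan2(7.7937,13.5009) = 29.9967°
θ_1 = β − ψ = -59.9974°
θ_3 = φ − θ_1 − θ_2 = 45.0039° (wrapped to (-180°,180°])

-59.997 59.993 45.004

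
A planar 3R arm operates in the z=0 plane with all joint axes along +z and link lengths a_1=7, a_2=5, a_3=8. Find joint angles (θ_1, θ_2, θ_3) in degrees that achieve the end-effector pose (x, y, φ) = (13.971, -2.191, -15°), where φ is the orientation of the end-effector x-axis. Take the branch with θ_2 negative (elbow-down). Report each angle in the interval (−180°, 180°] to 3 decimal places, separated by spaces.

wrist centre = target − a_3·(cos φ, sin φ) = (6.2436, -0.1204)
cos θ_2 = (38.9970−7²−5²)/(2·7·5) = -0.5000; θ_2 = -120.0029° (elbow-down)
β = atan2(-0.1204,6.2436) = -1.1052°; ψ = atan2(-4.3300,4.4998) = -43.8984°
θ_1 = β − ψ = 42.7933°
θ_3 = φ − θ_1 − θ_2 = 62.2096° (wrapped to (-180°,180°])

42.793 -120.003 62.210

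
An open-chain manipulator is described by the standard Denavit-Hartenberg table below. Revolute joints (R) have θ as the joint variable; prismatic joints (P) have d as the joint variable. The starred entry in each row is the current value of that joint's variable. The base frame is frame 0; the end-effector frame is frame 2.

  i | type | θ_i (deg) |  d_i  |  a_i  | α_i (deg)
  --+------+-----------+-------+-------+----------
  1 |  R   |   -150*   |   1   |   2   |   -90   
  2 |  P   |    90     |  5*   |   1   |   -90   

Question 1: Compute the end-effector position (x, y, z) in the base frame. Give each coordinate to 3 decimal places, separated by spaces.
0.768 -5.330 0.000

after link 1: o_1 = (-1.7321, -1.0000, 1.0000)
after link 2: o_2 = (0.7679, -5.3301, 0.0000)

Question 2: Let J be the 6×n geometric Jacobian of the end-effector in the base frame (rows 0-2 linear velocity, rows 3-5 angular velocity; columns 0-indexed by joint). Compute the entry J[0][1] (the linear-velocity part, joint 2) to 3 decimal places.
0.500

prismatic axis z_1 = (0.5000,-0.8660,0.0000)
J_v[:, 1] = z_1; J_ω[:, 1] = (0,0,0)
entry J[0][1] = 0.5000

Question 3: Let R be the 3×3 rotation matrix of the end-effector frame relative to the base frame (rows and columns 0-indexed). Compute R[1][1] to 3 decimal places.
End-effector y-axis (col 1 of R) = (-0.5000,0.8660,-0.0000)
R[1][1] = 0.8660

0.866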